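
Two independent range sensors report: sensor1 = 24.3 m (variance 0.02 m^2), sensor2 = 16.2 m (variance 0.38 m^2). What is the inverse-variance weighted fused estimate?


w1 = (1/var1) / (1/var1 + 1/var2)
   = 50.0 / (50.0 + 2.6316) = 0.95
w2 = 1 - w1 = 0.05
fused = w1*s1 + w2*s2 = 23.085 + 0.81
= 23.895 m


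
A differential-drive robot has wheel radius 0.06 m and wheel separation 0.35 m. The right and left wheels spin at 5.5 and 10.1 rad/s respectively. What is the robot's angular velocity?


vR = r*wR = 0.06*5.5 = 0.33 m/s
vL = r*wL = 0.06*10.1 = 0.606 m/s
v = (vR+vL)/2 = 0.468 m/s
omega = (vR-vL)/L = -0.7886 rad/s
angular velocity = -0.7886 rad/s


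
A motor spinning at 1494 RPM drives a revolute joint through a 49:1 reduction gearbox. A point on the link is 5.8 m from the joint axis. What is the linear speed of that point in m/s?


omega_motor = 1494 * 2*pi/60 = 156.4513 rad/s
omega_joint = omega_motor / 49 = 3.1929 rad/s
v = omega_joint * r = 3.1929 * 5.8
= 18.5187 m/s


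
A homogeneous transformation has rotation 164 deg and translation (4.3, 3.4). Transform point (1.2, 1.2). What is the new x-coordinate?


x' = cos(theta)*px - sin(theta)*py + tx
= -0.9613*1.2 - 0.2756*1.2 + 4.3
= 2.8157


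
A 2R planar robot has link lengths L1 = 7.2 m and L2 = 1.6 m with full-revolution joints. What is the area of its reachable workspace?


r_max = L1 + L2 = 8.8 m
r_min = |L1 - L2| = 5.6 m
Area = pi*(r_max^2 - r_min^2)
= pi*(77.44 - 31.36)
= pi * 46.08
= 144.7646 m^2


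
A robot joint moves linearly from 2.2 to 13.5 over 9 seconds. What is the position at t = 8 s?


s = t/T = 8/9 = 0.8889
p(t) = p0 + (pf-p0)*s
= 2.2 + (13.5 - 2.2) * 0.8889
= 12.2444


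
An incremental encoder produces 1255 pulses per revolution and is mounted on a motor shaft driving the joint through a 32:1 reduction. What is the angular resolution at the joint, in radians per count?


counts per rev = 1255
effective counts at joint = 1255 * 32 = 40160
resolution = 2*pi / 40160
= 1.5645e-04 rad/count


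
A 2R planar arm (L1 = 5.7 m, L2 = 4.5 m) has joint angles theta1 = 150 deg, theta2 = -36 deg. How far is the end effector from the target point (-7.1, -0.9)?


End effector via forward kinematics:
x = L1*cos(t1) + L2*cos(t1+t2) = -6.7667
y = L1*sin(t1) + L2*sin(t1+t2) = 6.961
Distance to target:
d = sqrt((-7.1 - -6.7667)^2 + (-0.9 - 6.961)^2)
= sqrt(0.1111 + 61.7946)
= 7.868 m


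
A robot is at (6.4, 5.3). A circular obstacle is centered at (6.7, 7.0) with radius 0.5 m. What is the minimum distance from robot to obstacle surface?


center_dist = sqrt((6.4-6.7)^2 + (5.3-7.0)^2)
= sqrt(0.09 + 2.89)
= 1.7263
min_dist = center_dist - radius = 1.7263 - 0.5 = 1.2263 m


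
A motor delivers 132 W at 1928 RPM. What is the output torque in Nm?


omega = 1928 * 2*pi/60 = 201.8997 rad/s
tau = P / omega = 132 / 201.8997
= 0.6538 Nm


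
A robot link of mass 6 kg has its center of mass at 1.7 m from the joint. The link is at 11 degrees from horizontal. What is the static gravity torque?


tau = m*g*L*cos(angle)
= 6 * 9.81 * 1.7 * cos(11 deg)
= 6 * 9.81 * 1.7 * 0.9816
= 98.2236 Nm


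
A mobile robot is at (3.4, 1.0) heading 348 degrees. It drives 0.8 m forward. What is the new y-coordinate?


y_new = y0 + d*sin(theta)
= 1.0 + 0.8*sin(348)
= 1.0 + -0.1663
= 0.8337


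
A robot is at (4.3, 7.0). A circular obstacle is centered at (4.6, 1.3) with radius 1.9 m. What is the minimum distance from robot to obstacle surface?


center_dist = sqrt((4.3-4.6)^2 + (7.0-1.3)^2)
= sqrt(0.09 + 32.49)
= 5.7079
min_dist = center_dist - radius = 5.7079 - 1.9 = 3.8079 m


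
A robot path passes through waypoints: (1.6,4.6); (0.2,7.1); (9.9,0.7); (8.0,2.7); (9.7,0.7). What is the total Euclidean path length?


Segment lengths:
  seg1 = sqrt((-1.4)^2 + (2.5)^2) = 2.8653
  seg2 = sqrt((9.7)^2 + (-6.4)^2) = 11.6211
  seg3 = sqrt((-1.9)^2 + (2.0)^2) = 2.7586
  seg4 = sqrt((1.7)^2 + (-2.0)^2) = 2.6249
Total = 19.8699


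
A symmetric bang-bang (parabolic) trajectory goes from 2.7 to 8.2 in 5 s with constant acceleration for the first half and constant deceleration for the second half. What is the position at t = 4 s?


Symmetric rest-to-rest: each phase covers (pf-p0)/2 in time T/2. 0.5*a*(T/2)^2 = (pf-p0)/2 => a = 4*(pf-p0)/T^2
a = 4*(8.2-2.7)/5^2 = 0.88
t = 4 is in the deceleration phase (t > T/2).
p = pf - 0.5*a*(T-t)^2 = 8.2 - 0.5*0.88*1^2
= 7.76


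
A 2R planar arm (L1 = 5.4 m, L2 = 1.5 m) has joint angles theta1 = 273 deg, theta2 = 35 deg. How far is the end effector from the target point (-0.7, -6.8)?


End effector via forward kinematics:
x = L1*cos(t1) + L2*cos(t1+t2) = 1.2061
y = L1*sin(t1) + L2*sin(t1+t2) = -6.5746
Distance to target:
d = sqrt((-0.7 - 1.2061)^2 + (-6.8 - -6.5746)^2)
= sqrt(3.6332 + 0.0508)
= 1.9194 m


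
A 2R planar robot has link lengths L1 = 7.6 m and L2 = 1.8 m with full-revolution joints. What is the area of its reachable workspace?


r_max = L1 + L2 = 9.4 m
r_min = |L1 - L2| = 5.8 m
Area = pi*(r_max^2 - r_min^2)
= pi*(88.36 - 33.64)
= pi * 54.72
= 171.908 m^2


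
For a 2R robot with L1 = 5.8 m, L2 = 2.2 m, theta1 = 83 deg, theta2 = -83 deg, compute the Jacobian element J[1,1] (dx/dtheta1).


J[1,1] = -L1*sin(t1) - L2*sin(t1+t2)
= -5.8*sin(83) - 2.2*sin(0)
= -5.7568


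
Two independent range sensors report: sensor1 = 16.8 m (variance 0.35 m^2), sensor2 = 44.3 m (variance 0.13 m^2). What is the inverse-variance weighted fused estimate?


w1 = (1/var1) / (1/var1 + 1/var2)
   = 2.8571 / (2.8571 + 7.6923) = 0.2708
w2 = 1 - w1 = 0.7292
fused = w1*s1 + w2*s2 = 4.55 + 32.3021
= 36.8521 m


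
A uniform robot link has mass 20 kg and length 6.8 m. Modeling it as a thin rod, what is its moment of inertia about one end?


I = (1/3) * m * L^2
= (1/3) * 20 * 6.8^2
= 0.333333 * 20 * 46.24
= 308.2667 kg*m^2


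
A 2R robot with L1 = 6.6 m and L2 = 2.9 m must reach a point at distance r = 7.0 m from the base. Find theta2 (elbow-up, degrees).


cos(theta2) = (r^2 - L1^2 - L2^2) / (2*L1*L2)
cos(theta2) = (49.0 - 43.56 - 8.41) / 38.28
cos(theta2) = -0.077586
theta2 = 94.4498 degrees


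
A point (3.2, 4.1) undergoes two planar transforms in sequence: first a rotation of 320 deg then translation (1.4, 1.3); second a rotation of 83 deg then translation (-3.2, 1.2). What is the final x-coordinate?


After transform 1:
x1 = cos(320)*3.2 - sin(320)*4.1 + 1.4 = 6.4868
y1 = sin(320)*3.2 + cos(320)*4.1 + 1.3 = 2.3839
After transform 2:
x2 = cos(83)*6.4868 - sin(83)*2.3839 + -3.2
= -4.7756


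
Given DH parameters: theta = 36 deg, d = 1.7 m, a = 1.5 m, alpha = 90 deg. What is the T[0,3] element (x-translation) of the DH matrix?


T[0,3] = a * cos(theta)
= 1.5 * cos(36 deg)
= 1.5 * 0.809
= 1.2135


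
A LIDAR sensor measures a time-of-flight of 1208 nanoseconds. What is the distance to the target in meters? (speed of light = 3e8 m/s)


tof = 1208 ns = 1.208e-06 s
dist = c * tof / 2
= 3e8 * 1.208e-06 / 2
= 181.2 m


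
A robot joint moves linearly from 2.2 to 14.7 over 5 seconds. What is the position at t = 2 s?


s = t/T = 2/5 = 0.4
p(t) = p0 + (pf-p0)*s
= 2.2 + (14.7 - 2.2) * 0.4
= 7.2


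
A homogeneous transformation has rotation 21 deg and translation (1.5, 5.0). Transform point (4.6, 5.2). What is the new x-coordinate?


x' = cos(theta)*px - sin(theta)*py + tx
= 0.9336*4.6 - 0.3584*5.2 + 1.5
= 3.931


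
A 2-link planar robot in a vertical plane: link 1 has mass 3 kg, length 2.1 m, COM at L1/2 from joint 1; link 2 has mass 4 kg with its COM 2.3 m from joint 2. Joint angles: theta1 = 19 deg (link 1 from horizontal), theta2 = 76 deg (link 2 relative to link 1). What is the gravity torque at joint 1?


Horizontal distance from joint 1 to link-1 COM:
  x_c1 = (L1/2)*cos(t1) = 1.05 * 0.9455 = 0.9928 m
Horizontal distance from joint 1 to link-2 COM:
  x_c2 = L1*cos(t1) + Lc2*cos(t1+t2)
       = 2.1*0.9455 + 2.3*-0.0872 = 1.7851 m
tau1 = m1*g*x_c1 + m2*g*x_c2
     = 3*9.81*0.9928 + 4*9.81*1.7851
     = 29.2179 + 70.0485
     = 99.2665 Nm


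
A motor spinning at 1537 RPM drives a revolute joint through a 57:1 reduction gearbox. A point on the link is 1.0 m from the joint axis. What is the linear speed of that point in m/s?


omega_motor = 1537 * 2*pi/60 = 160.9543 rad/s
omega_joint = omega_motor / 57 = 2.8238 rad/s
v = omega_joint * r = 2.8238 * 1.0
= 2.8238 m/s


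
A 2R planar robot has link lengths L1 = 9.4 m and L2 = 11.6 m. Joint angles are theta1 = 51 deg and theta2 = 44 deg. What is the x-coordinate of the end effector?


Convert angles to radians: theta1 = 0.8901, theta2 = 0.7679
x = L1*cos(theta1) + L2*cos(theta1+theta2)
x = 5.9156 + -1.011
x = 4.9046


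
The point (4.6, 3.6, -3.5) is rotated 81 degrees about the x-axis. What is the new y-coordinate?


Rotation about x-axis: y' = y*cos(theta) - z*sin(theta)
= 3.6 * 0.1564 - -3.5 * 0.9877
= 4.0201


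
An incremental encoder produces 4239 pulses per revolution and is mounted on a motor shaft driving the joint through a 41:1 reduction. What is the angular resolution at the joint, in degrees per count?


counts per rev = 4239
effective counts at joint = 4239 * 41 = 173799
resolution = 360 / 173799
= 0.0021 deg/count


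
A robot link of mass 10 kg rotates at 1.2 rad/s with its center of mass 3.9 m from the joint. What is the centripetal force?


F = m * omega^2 * r
= 10 * 1.2^2 * 3.9
= 10 * 1.44 * 3.9
= 56.16 N


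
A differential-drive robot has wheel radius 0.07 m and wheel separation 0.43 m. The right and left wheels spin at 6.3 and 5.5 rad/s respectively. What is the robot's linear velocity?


vR = r*wR = 0.07*6.3 = 0.441 m/s
vL = r*wL = 0.07*5.5 = 0.385 m/s
v = (vR+vL)/2 = 0.413 m/s
omega = (vR-vL)/L = 0.1302 rad/s
linear velocity = 0.413 m/s


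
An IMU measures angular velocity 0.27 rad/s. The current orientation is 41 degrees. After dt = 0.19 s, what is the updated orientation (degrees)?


delta_theta = w * dt = 0.27 * 0.19 = 0.0513 rad
= 2.9393 deg
theta_new = 41 + 2.9393 = 43.9393 deg


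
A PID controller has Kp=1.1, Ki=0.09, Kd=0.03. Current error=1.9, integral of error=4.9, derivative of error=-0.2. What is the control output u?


u = Kp*e + Ki*int(e) + Kd*de/dt
= 1.1*1.9 + 0.09*4.9 + 0.03*(-0.2)
= 2.09 + 0.441 + -0.006
= 2.525


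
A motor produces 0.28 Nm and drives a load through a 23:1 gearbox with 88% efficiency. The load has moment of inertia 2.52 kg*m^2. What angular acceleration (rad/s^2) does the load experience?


tau_out = tau_motor * N * eta
= 0.28 * 23 * 0.88 = 5.6672 Nm
alpha = tau_out / I = 5.6672 / 2.52
= 2.2489 rad/s^2


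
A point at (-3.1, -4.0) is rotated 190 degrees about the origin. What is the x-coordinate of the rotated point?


x' = x*cos(theta) - y*sin(theta)
cos(190 deg) = -0.9848, sin(190 deg) = -0.1736
x' = -3.1 * -0.9848 - -4.0 * -0.1736
= 3.0529 - 0.6946
= 2.3583


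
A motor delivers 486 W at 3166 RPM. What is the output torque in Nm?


omega = 3166 * 2*pi/60 = 331.5427 rad/s
tau = P / omega = 486 / 331.5427
= 1.4659 Nm


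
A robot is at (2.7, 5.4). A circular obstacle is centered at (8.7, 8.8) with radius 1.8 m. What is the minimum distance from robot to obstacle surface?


center_dist = sqrt((2.7-8.7)^2 + (5.4-8.8)^2)
= sqrt(36.0 + 11.56)
= 6.8964
min_dist = center_dist - radius = 6.8964 - 1.8 = 5.0964 m


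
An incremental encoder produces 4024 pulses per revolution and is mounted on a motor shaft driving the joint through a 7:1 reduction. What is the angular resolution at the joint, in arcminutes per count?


counts per rev = 4024
effective counts at joint = 4024 * 7 = 28168
resolution = 360*60 / 28168
= 0.7668 arcmin/count


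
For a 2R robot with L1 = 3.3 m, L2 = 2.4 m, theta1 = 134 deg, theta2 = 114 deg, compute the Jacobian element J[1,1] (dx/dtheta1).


J[1,1] = -L1*sin(t1) - L2*sin(t1+t2)
= -3.3*sin(134) - 2.4*sin(248)
= -0.1486


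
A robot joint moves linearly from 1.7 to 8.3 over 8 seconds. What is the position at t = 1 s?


s = t/T = 1/8 = 0.125
p(t) = p0 + (pf-p0)*s
= 1.7 + (8.3 - 1.7) * 0.125
= 2.525


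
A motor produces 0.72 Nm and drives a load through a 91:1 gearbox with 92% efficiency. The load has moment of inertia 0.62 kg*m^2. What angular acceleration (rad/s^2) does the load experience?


tau_out = tau_motor * N * eta
= 0.72 * 91 * 0.92 = 60.2784 Nm
alpha = tau_out / I = 60.2784 / 0.62
= 97.2232 rad/s^2


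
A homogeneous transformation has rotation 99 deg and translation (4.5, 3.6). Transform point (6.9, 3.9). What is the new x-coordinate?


x' = cos(theta)*px - sin(theta)*py + tx
= -0.1564*6.9 - 0.9877*3.9 + 4.5
= -0.4314


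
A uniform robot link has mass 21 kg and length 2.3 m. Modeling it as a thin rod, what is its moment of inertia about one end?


I = (1/3) * m * L^2
= (1/3) * 21 * 2.3^2
= 0.333333 * 21 * 5.29
= 37.03 kg*m^2


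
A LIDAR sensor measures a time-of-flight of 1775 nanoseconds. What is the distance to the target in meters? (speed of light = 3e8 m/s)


tof = 1775 ns = 1.775e-06 s
dist = c * tof / 2
= 3e8 * 1.775e-06 / 2
= 266.25 m


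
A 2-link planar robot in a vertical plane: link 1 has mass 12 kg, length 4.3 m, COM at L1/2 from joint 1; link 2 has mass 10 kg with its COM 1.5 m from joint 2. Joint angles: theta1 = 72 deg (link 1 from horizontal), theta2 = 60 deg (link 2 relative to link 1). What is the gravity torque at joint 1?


Horizontal distance from joint 1 to link-1 COM:
  x_c1 = (L1/2)*cos(t1) = 2.15 * 0.309 = 0.6644 m
Horizontal distance from joint 1 to link-2 COM:
  x_c2 = L1*cos(t1) + Lc2*cos(t1+t2)
       = 4.3*0.309 + 1.5*-0.6691 = 0.3251 m
tau1 = m1*g*x_c1 + m2*g*x_c2
     = 12*9.81*0.6644 + 10*9.81*0.3251
     = 78.2116 + 31.8901
     = 110.1017 Nm


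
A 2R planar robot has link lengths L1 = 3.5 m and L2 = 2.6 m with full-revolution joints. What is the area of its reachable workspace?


r_max = L1 + L2 = 6.1 m
r_min = |L1 - L2| = 0.9 m
Area = pi*(r_max^2 - r_min^2)
= pi*(37.21 - 0.81)
= pi * 36.4
= 114.354 m^2


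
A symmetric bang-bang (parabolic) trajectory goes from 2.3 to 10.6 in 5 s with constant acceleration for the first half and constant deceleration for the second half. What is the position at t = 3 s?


Symmetric rest-to-rest: each phase covers (pf-p0)/2 in time T/2. 0.5*a*(T/2)^2 = (pf-p0)/2 => a = 4*(pf-p0)/T^2
a = 4*(10.6-2.3)/5^2 = 1.328
t = 3 is in the deceleration phase (t > T/2).
p = pf - 0.5*a*(T-t)^2 = 10.6 - 0.5*1.328*2^2
= 7.944


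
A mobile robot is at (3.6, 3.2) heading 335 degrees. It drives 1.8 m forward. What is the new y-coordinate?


y_new = y0 + d*sin(theta)
= 3.2 + 1.8*sin(335)
= 3.2 + -0.7607
= 2.4393


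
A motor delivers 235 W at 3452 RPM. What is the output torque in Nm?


omega = 3452 * 2*pi/60 = 361.4926 rad/s
tau = P / omega = 235 / 361.4926
= 0.6501 Nm


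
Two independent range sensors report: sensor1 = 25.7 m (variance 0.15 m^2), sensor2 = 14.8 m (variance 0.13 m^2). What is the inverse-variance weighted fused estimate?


w1 = (1/var1) / (1/var1 + 1/var2)
   = 6.6667 / (6.6667 + 7.6923) = 0.4643
w2 = 1 - w1 = 0.5357
fused = w1*s1 + w2*s2 = 11.9321 + 7.9286
= 19.8607 m


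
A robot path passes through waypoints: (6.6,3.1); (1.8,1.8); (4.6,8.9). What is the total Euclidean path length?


Segment lengths:
  seg1 = sqrt((-4.8)^2 + (-1.3)^2) = 4.9729
  seg2 = sqrt((2.8)^2 + (7.1)^2) = 7.6322
Total = 12.6051


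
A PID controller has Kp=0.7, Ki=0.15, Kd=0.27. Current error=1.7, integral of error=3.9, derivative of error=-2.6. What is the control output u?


u = Kp*e + Ki*int(e) + Kd*de/dt
= 0.7*1.7 + 0.15*3.9 + 0.27*(-2.6)
= 1.19 + 0.585 + -0.702
= 1.073


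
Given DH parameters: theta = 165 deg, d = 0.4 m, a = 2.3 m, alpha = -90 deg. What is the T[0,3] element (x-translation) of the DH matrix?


T[0,3] = a * cos(theta)
= 2.3 * cos(165 deg)
= 2.3 * -0.9659
= -2.2216


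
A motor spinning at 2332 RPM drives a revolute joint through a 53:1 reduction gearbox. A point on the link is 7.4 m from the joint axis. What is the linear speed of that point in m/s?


omega_motor = 2332 * 2*pi/60 = 244.2065 rad/s
omega_joint = omega_motor / 53 = 4.6077 rad/s
v = omega_joint * r = 4.6077 * 7.4
= 34.0968 m/s


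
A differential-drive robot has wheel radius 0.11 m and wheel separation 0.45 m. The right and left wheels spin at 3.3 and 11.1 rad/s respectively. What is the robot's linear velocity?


vR = r*wR = 0.11*3.3 = 0.363 m/s
vL = r*wL = 0.11*11.1 = 1.221 m/s
v = (vR+vL)/2 = 0.792 m/s
omega = (vR-vL)/L = -1.9067 rad/s
linear velocity = 0.792 m/s


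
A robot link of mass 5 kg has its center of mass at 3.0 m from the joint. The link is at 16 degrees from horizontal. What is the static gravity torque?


tau = m*g*L*cos(angle)
= 5 * 9.81 * 3.0 * cos(16 deg)
= 5 * 9.81 * 3.0 * 0.9613
= 141.4497 Nm


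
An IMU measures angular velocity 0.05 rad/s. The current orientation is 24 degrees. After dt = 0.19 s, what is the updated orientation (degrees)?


delta_theta = w * dt = 0.05 * 0.19 = 0.0095 rad
= 0.5443 deg
theta_new = 24 + 0.5443 = 24.5443 deg


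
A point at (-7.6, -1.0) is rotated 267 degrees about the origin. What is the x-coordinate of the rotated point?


x' = x*cos(theta) - y*sin(theta)
cos(267 deg) = -0.0523, sin(267 deg) = -0.9986
x' = -7.6 * -0.0523 - -1.0 * -0.9986
= 0.3978 - 0.9986
= -0.6009


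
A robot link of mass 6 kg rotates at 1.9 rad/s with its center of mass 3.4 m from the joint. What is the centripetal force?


F = m * omega^2 * r
= 6 * 1.9^2 * 3.4
= 6 * 3.61 * 3.4
= 73.644 N


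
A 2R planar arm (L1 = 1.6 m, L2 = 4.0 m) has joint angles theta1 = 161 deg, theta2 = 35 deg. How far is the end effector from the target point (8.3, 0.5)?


End effector via forward kinematics:
x = L1*cos(t1) + L2*cos(t1+t2) = -5.3579
y = L1*sin(t1) + L2*sin(t1+t2) = -0.5816
Distance to target:
d = sqrt((8.3 - -5.3579)^2 + (0.5 - -0.5816)^2)
= sqrt(186.5376 + 1.1699)
= 13.7006 m


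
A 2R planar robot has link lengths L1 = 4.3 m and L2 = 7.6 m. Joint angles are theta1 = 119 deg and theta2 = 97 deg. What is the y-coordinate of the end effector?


Convert angles to radians: theta1 = 2.0769, theta2 = 1.693
y = L1*sin(theta1) + L2*sin(theta1+theta2)
y = 3.7609 + -4.4672
y = -0.7063


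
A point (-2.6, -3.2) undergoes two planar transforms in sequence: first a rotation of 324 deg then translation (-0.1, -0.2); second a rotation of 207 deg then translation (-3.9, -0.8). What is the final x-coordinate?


After transform 1:
x1 = cos(324)*-2.6 - sin(324)*-3.2 + -0.1 = -4.0844
y1 = sin(324)*-2.6 + cos(324)*-3.2 + -0.2 = -1.2606
After transform 2:
x2 = cos(207)*-4.0844 - sin(207)*-1.2606 + -3.9
= -0.8331


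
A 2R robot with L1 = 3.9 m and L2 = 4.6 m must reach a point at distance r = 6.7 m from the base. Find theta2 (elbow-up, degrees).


cos(theta2) = (r^2 - L1^2 - L2^2) / (2*L1*L2)
cos(theta2) = (44.89 - 15.21 - 21.16) / 35.88
cos(theta2) = 0.237458
theta2 = 76.2634 degrees


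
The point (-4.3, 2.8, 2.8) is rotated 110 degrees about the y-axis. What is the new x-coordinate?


Rotation about y-axis: x' = x*cos(theta) + z*sin(theta)
= -4.3 * -0.342 + 2.8 * 0.9397
= 4.1018


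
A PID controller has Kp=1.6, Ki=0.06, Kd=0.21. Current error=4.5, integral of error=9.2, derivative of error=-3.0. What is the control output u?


u = Kp*e + Ki*int(e) + Kd*de/dt
= 1.6*4.5 + 0.06*9.2 + 0.21*(-3.0)
= 7.2 + 0.552 + -0.63
= 7.122


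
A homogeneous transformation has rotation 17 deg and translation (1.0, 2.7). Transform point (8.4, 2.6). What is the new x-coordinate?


x' = cos(theta)*px - sin(theta)*py + tx
= 0.9563*8.4 - 0.2924*2.6 + 1.0
= 8.2728


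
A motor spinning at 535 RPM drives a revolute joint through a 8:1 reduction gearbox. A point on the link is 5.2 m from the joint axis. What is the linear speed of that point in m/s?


omega_motor = 535 * 2*pi/60 = 56.0251 rad/s
omega_joint = omega_motor / 8 = 7.0031 rad/s
v = omega_joint * r = 7.0031 * 5.2
= 36.4163 m/s


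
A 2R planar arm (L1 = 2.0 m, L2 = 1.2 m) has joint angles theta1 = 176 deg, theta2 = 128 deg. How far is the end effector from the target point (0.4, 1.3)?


End effector via forward kinematics:
x = L1*cos(t1) + L2*cos(t1+t2) = -1.3241
y = L1*sin(t1) + L2*sin(t1+t2) = -0.8553
Distance to target:
d = sqrt((0.4 - -1.3241)^2 + (1.3 - -0.8553)^2)
= sqrt(2.9725 + 4.6455)
= 2.7601 m


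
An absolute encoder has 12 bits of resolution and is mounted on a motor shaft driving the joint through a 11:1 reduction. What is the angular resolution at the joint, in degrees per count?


counts = 2^12 = 4096
effective counts at joint = 4096 * 11 = 45056
resolution = 360 / 45056
= 0.008 deg/count


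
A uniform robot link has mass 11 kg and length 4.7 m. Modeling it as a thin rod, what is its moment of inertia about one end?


I = (1/3) * m * L^2
= (1/3) * 11 * 4.7^2
= 0.333333 * 11 * 22.09
= 80.9967 kg*m^2


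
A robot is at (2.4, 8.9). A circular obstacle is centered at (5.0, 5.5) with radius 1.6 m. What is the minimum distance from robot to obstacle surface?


center_dist = sqrt((2.4-5.0)^2 + (8.9-5.5)^2)
= sqrt(6.76 + 11.56)
= 4.2802
min_dist = center_dist - radius = 4.2802 - 1.6 = 2.6802 m


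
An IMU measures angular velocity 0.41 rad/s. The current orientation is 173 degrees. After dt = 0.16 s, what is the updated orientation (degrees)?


delta_theta = w * dt = 0.41 * 0.16 = 0.0656 rad
= 3.7586 deg
theta_new = 173 + 3.7586 = 176.7586 deg


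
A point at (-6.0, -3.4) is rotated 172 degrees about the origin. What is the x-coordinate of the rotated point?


x' = x*cos(theta) - y*sin(theta)
cos(172 deg) = -0.9903, sin(172 deg) = 0.1392
x' = -6.0 * -0.9903 - -3.4 * 0.1392
= 5.9416 - -0.4732
= 6.4148


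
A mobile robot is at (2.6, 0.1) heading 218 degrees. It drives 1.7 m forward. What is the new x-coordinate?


x_new = x0 + d*cos(theta)
= 2.6 + 1.7*cos(218)
= 2.6 + -1.3396
= 1.2604


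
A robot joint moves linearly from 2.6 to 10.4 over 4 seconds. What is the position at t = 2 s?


s = t/T = 2/4 = 0.5
p(t) = p0 + (pf-p0)*s
= 2.6 + (10.4 - 2.6) * 0.5
= 6.5


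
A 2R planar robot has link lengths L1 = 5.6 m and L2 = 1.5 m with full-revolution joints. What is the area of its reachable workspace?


r_max = L1 + L2 = 7.1 m
r_min = |L1 - L2| = 4.1 m
Area = pi*(r_max^2 - r_min^2)
= pi*(50.41 - 16.81)
= pi * 33.6
= 105.5575 m^2


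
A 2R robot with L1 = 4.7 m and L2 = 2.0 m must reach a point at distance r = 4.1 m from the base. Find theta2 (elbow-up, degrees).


cos(theta2) = (r^2 - L1^2 - L2^2) / (2*L1*L2)
cos(theta2) = (16.81 - 22.09 - 4.0) / 18.8
cos(theta2) = -0.493617
theta2 = 119.5786 degrees


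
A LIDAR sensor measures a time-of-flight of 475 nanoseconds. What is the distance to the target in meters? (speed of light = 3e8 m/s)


tof = 475 ns = 4.75e-07 s
dist = c * tof / 2
= 3e8 * 4.75e-07 / 2
= 71.25 m


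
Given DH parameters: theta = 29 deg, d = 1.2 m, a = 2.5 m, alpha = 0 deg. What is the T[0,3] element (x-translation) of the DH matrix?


T[0,3] = a * cos(theta)
= 2.5 * cos(29 deg)
= 2.5 * 0.8746
= 2.1865


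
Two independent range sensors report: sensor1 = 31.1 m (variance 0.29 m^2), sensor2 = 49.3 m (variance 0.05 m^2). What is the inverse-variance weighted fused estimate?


w1 = (1/var1) / (1/var1 + 1/var2)
   = 3.4483 / (3.4483 + 20.0) = 0.1471
w2 = 1 - w1 = 0.8529
fused = w1*s1 + w2*s2 = 4.5735 + 42.05
= 46.6235 m


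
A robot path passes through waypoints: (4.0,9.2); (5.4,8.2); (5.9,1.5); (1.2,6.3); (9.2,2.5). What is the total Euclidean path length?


Segment lengths:
  seg1 = sqrt((1.4)^2 + (-1.0)^2) = 1.7205
  seg2 = sqrt((0.5)^2 + (-6.7)^2) = 6.7186
  seg3 = sqrt((-4.7)^2 + (4.8)^2) = 6.7179
  seg4 = sqrt((8.0)^2 + (-3.8)^2) = 8.8566
Total = 24.0136


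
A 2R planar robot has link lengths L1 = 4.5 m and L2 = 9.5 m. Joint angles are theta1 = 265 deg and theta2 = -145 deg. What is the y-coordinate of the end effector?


Convert angles to radians: theta1 = 4.6251, theta2 = -2.5307
y = L1*sin(theta1) + L2*sin(theta1+theta2)
y = -4.4829 + 8.2272
y = 3.7444


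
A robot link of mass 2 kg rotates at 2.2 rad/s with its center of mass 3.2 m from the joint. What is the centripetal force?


F = m * omega^2 * r
= 2 * 2.2^2 * 3.2
= 2 * 4.84 * 3.2
= 30.976 N


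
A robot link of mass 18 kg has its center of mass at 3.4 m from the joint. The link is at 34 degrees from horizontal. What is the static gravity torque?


tau = m*g*L*cos(angle)
= 18 * 9.81 * 3.4 * cos(34 deg)
= 18 * 9.81 * 3.4 * 0.829
= 497.7309 Nm


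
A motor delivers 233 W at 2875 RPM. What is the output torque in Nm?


omega = 2875 * 2*pi/60 = 301.0693 rad/s
tau = P / omega = 233 / 301.0693
= 0.7739 Nm


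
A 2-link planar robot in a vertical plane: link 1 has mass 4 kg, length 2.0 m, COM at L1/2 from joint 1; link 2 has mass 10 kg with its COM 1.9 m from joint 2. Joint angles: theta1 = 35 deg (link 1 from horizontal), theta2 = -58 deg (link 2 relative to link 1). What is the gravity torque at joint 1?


Horizontal distance from joint 1 to link-1 COM:
  x_c1 = (L1/2)*cos(t1) = 1.0 * 0.8192 = 0.8192 m
Horizontal distance from joint 1 to link-2 COM:
  x_c2 = L1*cos(t1) + Lc2*cos(t1+t2)
       = 2.0*0.8192 + 1.9*0.9205 = 3.3873 m
tau1 = m1*g*x_c1 + m2*g*x_c2
     = 4*9.81*0.8192 + 10*9.81*3.3873
     = 32.1435 + 332.2905
     = 364.4341 Nm


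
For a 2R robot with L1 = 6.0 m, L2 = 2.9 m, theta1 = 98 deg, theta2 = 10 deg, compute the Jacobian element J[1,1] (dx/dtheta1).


J[1,1] = -L1*sin(t1) - L2*sin(t1+t2)
= -6.0*sin(98) - 2.9*sin(108)
= -8.6997


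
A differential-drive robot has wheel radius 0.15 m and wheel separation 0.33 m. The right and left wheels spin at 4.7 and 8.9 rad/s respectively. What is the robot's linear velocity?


vR = r*wR = 0.15*4.7 = 0.705 m/s
vL = r*wL = 0.15*8.9 = 1.335 m/s
v = (vR+vL)/2 = 1.02 m/s
omega = (vR-vL)/L = -1.9091 rad/s
linear velocity = 1.02 m/s


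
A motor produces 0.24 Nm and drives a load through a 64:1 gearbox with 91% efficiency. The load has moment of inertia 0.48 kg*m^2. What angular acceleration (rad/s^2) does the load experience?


tau_out = tau_motor * N * eta
= 0.24 * 64 * 0.91 = 13.9776 Nm
alpha = tau_out / I = 13.9776 / 0.48
= 29.12 rad/s^2


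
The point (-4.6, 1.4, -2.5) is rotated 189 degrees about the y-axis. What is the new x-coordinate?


Rotation about y-axis: x' = x*cos(theta) + z*sin(theta)
= -4.6 * -0.9877 + -2.5 * -0.1564
= 4.9345


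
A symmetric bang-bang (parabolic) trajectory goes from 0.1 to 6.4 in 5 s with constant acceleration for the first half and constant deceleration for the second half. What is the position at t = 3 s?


Symmetric rest-to-rest: each phase covers (pf-p0)/2 in time T/2. 0.5*a*(T/2)^2 = (pf-p0)/2 => a = 4*(pf-p0)/T^2
a = 4*(6.4-0.1)/5^2 = 1.008
t = 3 is in the deceleration phase (t > T/2).
p = pf - 0.5*a*(T-t)^2 = 6.4 - 0.5*1.008*2^2
= 4.384


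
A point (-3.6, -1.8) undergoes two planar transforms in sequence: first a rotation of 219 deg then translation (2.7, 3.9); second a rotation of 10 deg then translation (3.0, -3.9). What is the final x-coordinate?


After transform 1:
x1 = cos(219)*-3.6 - sin(219)*-1.8 + 2.7 = 4.3649
y1 = sin(219)*-3.6 + cos(219)*-1.8 + 3.9 = 7.5644
After transform 2:
x2 = cos(10)*4.3649 - sin(10)*7.5644 + 3.0
= 5.9851


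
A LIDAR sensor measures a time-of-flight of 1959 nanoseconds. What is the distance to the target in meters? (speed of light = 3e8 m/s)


tof = 1959 ns = 1.959e-06 s
dist = c * tof / 2
= 3e8 * 1.959e-06 / 2
= 293.85 m


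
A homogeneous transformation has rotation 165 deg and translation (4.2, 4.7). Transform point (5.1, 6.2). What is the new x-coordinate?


x' = cos(theta)*px - sin(theta)*py + tx
= -0.9659*5.1 - 0.2588*6.2 + 4.2
= -2.3309


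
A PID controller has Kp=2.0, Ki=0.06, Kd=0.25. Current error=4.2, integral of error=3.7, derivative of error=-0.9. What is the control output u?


u = Kp*e + Ki*int(e) + Kd*de/dt
= 2.0*4.2 + 0.06*3.7 + 0.25*(-0.9)
= 8.4 + 0.222 + -0.225
= 8.397


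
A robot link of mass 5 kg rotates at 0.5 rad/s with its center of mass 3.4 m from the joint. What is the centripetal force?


F = m * omega^2 * r
= 5 * 0.5^2 * 3.4
= 5 * 0.25 * 3.4
= 4.25 N


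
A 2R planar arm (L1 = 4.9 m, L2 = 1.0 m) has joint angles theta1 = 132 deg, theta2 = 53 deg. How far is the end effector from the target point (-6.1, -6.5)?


End effector via forward kinematics:
x = L1*cos(t1) + L2*cos(t1+t2) = -4.2749
y = L1*sin(t1) + L2*sin(t1+t2) = 3.5543
Distance to target:
d = sqrt((-6.1 - -4.2749)^2 + (-6.5 - 3.5543)^2)
= sqrt(3.3309 + 101.088)
= 10.2186 m


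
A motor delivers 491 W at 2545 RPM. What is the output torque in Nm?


omega = 2545 * 2*pi/60 = 266.5118 rad/s
tau = P / omega = 491 / 266.5118
= 1.8423 Nm


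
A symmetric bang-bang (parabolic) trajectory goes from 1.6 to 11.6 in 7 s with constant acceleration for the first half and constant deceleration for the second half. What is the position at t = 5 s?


Symmetric rest-to-rest: each phase covers (pf-p0)/2 in time T/2. 0.5*a*(T/2)^2 = (pf-p0)/2 => a = 4*(pf-p0)/T^2
a = 4*(11.6-1.6)/7^2 = 0.8163
t = 5 is in the deceleration phase (t > T/2).
p = pf - 0.5*a*(T-t)^2 = 11.6 - 0.5*0.8163*2^2
= 9.9673


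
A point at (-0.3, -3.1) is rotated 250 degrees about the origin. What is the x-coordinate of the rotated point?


x' = x*cos(theta) - y*sin(theta)
cos(250 deg) = -0.342, sin(250 deg) = -0.9397
x' = -0.3 * -0.342 - -3.1 * -0.9397
= 0.1026 - 2.913
= -2.8104


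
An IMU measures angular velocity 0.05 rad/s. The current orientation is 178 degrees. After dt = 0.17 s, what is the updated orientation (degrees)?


delta_theta = w * dt = 0.05 * 0.17 = 0.0085 rad
= 0.487 deg
theta_new = 178 + 0.487 = 178.487 deg


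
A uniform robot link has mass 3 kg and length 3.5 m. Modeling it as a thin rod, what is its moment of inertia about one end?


I = (1/3) * m * L^2
= (1/3) * 3 * 3.5^2
= 0.333333 * 3 * 12.25
= 12.25 kg*m^2


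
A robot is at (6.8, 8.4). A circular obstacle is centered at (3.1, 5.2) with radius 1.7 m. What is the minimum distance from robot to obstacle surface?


center_dist = sqrt((6.8-3.1)^2 + (8.4-5.2)^2)
= sqrt(13.69 + 10.24)
= 4.8918
min_dist = center_dist - radius = 4.8918 - 1.7 = 3.1918 m


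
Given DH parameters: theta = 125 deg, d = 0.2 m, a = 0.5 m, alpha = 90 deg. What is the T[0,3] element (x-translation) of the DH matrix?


T[0,3] = a * cos(theta)
= 0.5 * cos(125 deg)
= 0.5 * -0.5736
= -0.2868


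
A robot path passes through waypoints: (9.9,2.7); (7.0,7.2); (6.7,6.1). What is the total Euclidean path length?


Segment lengths:
  seg1 = sqrt((-2.9)^2 + (4.5)^2) = 5.3535
  seg2 = sqrt((-0.3)^2 + (-1.1)^2) = 1.1402
Total = 6.4937


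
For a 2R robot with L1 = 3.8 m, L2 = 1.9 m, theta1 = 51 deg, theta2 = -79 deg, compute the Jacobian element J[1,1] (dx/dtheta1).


J[1,1] = -L1*sin(t1) - L2*sin(t1+t2)
= -3.8*sin(51) - 1.9*sin(-28)
= -2.0612


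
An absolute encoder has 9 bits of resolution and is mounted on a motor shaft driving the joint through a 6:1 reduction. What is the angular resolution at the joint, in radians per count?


counts = 2^9 = 512
effective counts at joint = 512 * 6 = 3072
resolution = 2*pi / 3072
= 0.002 rad/count


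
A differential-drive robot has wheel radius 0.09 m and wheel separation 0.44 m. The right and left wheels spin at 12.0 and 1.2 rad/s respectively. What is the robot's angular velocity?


vR = r*wR = 0.09*12.0 = 1.08 m/s
vL = r*wL = 0.09*1.2 = 0.108 m/s
v = (vR+vL)/2 = 0.594 m/s
omega = (vR-vL)/L = 2.2091 rad/s
angular velocity = 2.2091 rad/s


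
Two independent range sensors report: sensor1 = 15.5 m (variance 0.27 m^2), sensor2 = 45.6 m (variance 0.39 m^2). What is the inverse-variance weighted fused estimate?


w1 = (1/var1) / (1/var1 + 1/var2)
   = 3.7037 / (3.7037 + 2.5641) = 0.5909
w2 = 1 - w1 = 0.4091
fused = w1*s1 + w2*s2 = 9.1591 + 18.6545
= 27.8136 m


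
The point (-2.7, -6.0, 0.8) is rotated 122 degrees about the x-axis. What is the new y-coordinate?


Rotation about x-axis: y' = y*cos(theta) - z*sin(theta)
= -6.0 * -0.5299 - 0.8 * 0.848
= 2.5011


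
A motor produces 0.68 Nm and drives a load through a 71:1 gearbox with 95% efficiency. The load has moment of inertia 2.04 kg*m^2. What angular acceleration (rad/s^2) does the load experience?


tau_out = tau_motor * N * eta
= 0.68 * 71 * 0.95 = 45.866 Nm
alpha = tau_out / I = 45.866 / 2.04
= 22.4833 rad/s^2


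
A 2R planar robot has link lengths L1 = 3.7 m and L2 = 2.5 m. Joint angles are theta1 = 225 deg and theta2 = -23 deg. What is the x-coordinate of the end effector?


Convert angles to radians: theta1 = 3.927, theta2 = -0.4014
x = L1*cos(theta1) + L2*cos(theta1+theta2)
x = -2.6163 + -2.318
x = -4.9343


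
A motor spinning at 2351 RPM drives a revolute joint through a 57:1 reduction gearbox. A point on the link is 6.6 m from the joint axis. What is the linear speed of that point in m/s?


omega_motor = 2351 * 2*pi/60 = 246.1961 rad/s
omega_joint = omega_motor / 57 = 4.3192 rad/s
v = omega_joint * r = 4.3192 * 6.6
= 28.5069 m/s


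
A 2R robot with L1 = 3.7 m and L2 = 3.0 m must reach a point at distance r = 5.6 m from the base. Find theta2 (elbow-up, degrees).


cos(theta2) = (r^2 - L1^2 - L2^2) / (2*L1*L2)
cos(theta2) = (31.36 - 13.69 - 9.0) / 22.2
cos(theta2) = 0.390541
theta2 = 67.0119 degrees


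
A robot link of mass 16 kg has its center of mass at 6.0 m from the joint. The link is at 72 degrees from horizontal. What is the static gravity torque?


tau = m*g*L*cos(angle)
= 16 * 9.81 * 6.0 * cos(72 deg)
= 16 * 9.81 * 6.0 * 0.309
= 291.0198 Nm


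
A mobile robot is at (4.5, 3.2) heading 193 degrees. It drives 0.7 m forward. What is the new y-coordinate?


y_new = y0 + d*sin(theta)
= 3.2 + 0.7*sin(193)
= 3.2 + -0.1575
= 3.0425


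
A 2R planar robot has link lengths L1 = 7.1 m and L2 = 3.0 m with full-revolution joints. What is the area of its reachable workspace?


r_max = L1 + L2 = 10.1 m
r_min = |L1 - L2| = 4.1 m
Area = pi*(r_max^2 - r_min^2)
= pi*(102.01 - 16.81)
= pi * 85.2
= 267.6637 m^2


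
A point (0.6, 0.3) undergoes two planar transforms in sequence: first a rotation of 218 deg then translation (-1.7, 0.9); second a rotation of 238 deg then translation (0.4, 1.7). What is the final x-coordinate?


After transform 1:
x1 = cos(218)*0.6 - sin(218)*0.3 + -1.7 = -1.9881
y1 = sin(218)*0.6 + cos(218)*0.3 + 0.9 = 0.2942
After transform 2:
x2 = cos(238)*-1.9881 - sin(238)*0.2942 + 0.4
= 1.703


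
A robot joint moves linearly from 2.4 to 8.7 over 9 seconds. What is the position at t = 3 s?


s = t/T = 3/9 = 0.3333
p(t) = p0 + (pf-p0)*s
= 2.4 + (8.7 - 2.4) * 0.3333
= 4.5


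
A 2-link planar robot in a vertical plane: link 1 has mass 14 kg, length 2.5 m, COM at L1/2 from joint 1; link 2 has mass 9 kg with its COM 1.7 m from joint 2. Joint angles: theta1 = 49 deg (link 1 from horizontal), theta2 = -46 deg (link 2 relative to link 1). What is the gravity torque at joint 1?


Horizontal distance from joint 1 to link-1 COM:
  x_c1 = (L1/2)*cos(t1) = 1.25 * 0.6561 = 0.8201 m
Horizontal distance from joint 1 to link-2 COM:
  x_c2 = L1*cos(t1) + Lc2*cos(t1+t2)
       = 2.5*0.6561 + 1.7*0.9986 = 3.3378 m
tau1 = m1*g*x_c1 + m2*g*x_c2
     = 14*9.81*0.8201 + 9*9.81*3.3378
     = 112.6289 + 294.6959
     = 407.3249 Nm


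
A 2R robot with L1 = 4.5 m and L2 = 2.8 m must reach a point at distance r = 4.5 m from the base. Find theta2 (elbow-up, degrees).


cos(theta2) = (r^2 - L1^2 - L2^2) / (2*L1*L2)
cos(theta2) = (20.25 - 20.25 - 7.84) / 25.2
cos(theta2) = -0.311111
theta2 = 108.1262 degrees


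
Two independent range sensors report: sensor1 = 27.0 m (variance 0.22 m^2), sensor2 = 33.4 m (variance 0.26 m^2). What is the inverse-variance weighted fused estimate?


w1 = (1/var1) / (1/var1 + 1/var2)
   = 4.5455 / (4.5455 + 3.8462) = 0.5417
w2 = 1 - w1 = 0.4583
fused = w1*s1 + w2*s2 = 14.625 + 15.3083
= 29.9333 m


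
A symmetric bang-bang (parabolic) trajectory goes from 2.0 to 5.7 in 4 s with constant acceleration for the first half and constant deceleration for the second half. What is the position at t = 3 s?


Symmetric rest-to-rest: each phase covers (pf-p0)/2 in time T/2. 0.5*a*(T/2)^2 = (pf-p0)/2 => a = 4*(pf-p0)/T^2
a = 4*(5.7-2.0)/4^2 = 0.925
t = 3 is in the deceleration phase (t > T/2).
p = pf - 0.5*a*(T-t)^2 = 5.7 - 0.5*0.925*1^2
= 5.2375


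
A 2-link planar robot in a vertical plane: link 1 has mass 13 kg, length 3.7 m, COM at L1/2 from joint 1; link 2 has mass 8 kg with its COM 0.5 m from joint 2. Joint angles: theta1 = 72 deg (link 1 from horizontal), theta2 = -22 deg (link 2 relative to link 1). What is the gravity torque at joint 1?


Horizontal distance from joint 1 to link-1 COM:
  x_c1 = (L1/2)*cos(t1) = 1.85 * 0.309 = 0.5717 m
Horizontal distance from joint 1 to link-2 COM:
  x_c2 = L1*cos(t1) + Lc2*cos(t1+t2)
       = 3.7*0.309 + 0.5*0.6428 = 1.4648 m
tau1 = m1*g*x_c1 + m2*g*x_c2
     = 13*9.81*0.5717 + 8*9.81*1.4648
     = 72.9065 + 114.9541
     = 187.8606 Nm


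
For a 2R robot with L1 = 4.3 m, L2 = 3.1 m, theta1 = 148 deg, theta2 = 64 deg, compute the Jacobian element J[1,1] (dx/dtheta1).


J[1,1] = -L1*sin(t1) - L2*sin(t1+t2)
= -4.3*sin(148) - 3.1*sin(212)
= -0.6359


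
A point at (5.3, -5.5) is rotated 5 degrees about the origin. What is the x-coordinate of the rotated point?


x' = x*cos(theta) - y*sin(theta)
cos(5 deg) = 0.9962, sin(5 deg) = 0.0872
x' = 5.3 * 0.9962 - -5.5 * 0.0872
= 5.2798 - -0.4794
= 5.7592


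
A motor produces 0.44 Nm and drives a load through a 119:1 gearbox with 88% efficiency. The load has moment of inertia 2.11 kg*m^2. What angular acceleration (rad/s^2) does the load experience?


tau_out = tau_motor * N * eta
= 0.44 * 119 * 0.88 = 46.0768 Nm
alpha = tau_out / I = 46.0768 / 2.11
= 21.8373 rad/s^2


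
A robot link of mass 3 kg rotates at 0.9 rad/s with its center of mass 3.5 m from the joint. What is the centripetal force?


F = m * omega^2 * r
= 3 * 0.9^2 * 3.5
= 3 * 0.81 * 3.5
= 8.505 N


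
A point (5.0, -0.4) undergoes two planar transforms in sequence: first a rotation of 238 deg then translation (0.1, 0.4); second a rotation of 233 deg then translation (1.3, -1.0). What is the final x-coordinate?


After transform 1:
x1 = cos(238)*5.0 - sin(238)*-0.4 + 0.1 = -2.8888
y1 = sin(238)*5.0 + cos(238)*-0.4 + 0.4 = -3.6283
After transform 2:
x2 = cos(233)*-2.8888 - sin(233)*-3.6283 + 1.3
= 0.1409


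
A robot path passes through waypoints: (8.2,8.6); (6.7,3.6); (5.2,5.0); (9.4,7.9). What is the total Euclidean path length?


Segment lengths:
  seg1 = sqrt((-1.5)^2 + (-5.0)^2) = 5.2202
  seg2 = sqrt((-1.5)^2 + (1.4)^2) = 2.0518
  seg3 = sqrt((4.2)^2 + (2.9)^2) = 5.1039
Total = 12.3759


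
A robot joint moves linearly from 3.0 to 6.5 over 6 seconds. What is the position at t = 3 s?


s = t/T = 3/6 = 0.5
p(t) = p0 + (pf-p0)*s
= 3.0 + (6.5 - 3.0) * 0.5
= 4.75


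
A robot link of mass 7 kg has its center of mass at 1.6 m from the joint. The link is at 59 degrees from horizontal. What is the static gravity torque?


tau = m*g*L*cos(angle)
= 7 * 9.81 * 1.6 * cos(59 deg)
= 7 * 9.81 * 1.6 * 0.515
= 56.5883 Nm


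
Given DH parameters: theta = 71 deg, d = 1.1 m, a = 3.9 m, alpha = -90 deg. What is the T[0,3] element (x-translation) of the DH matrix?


T[0,3] = a * cos(theta)
= 3.9 * cos(71 deg)
= 3.9 * 0.3256
= 1.2697


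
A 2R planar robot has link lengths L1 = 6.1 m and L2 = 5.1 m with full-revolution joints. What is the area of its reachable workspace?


r_max = L1 + L2 = 11.2 m
r_min = |L1 - L2| = 1.0 m
Area = pi*(r_max^2 - r_min^2)
= pi*(125.44 - 1.0)
= pi * 124.44
= 390.9398 m^2


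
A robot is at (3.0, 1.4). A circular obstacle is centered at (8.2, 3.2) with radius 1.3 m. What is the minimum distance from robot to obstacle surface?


center_dist = sqrt((3.0-8.2)^2 + (1.4-3.2)^2)
= sqrt(27.04 + 3.24)
= 5.5027
min_dist = center_dist - radius = 5.5027 - 1.3 = 4.2027 m
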